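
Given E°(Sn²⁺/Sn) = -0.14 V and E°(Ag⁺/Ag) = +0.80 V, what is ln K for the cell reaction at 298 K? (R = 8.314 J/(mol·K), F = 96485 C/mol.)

E°_cell = +0.80 − (-0.14) = 0.94 V, with n = 2 electrons transferred.
At equilibrium E = 0, so the Nernst equation gives ln K = nFE°/RT = (2)(96485)(0.94)/((8.314)(298)) = 73.21.

ln K = 73.2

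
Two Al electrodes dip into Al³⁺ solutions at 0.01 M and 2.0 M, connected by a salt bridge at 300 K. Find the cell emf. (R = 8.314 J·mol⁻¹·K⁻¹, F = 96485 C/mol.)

Both half-cells are Al³⁺/Al, so E°_cell = 0. The concentrated side is the cathode; the cell reaction moves Al³⁺ from high to low concentration with n = 3.
Q = [Al³⁺]_dilute/[Al³⁺]_conc = 0.01/2.0 = 0.00500.
E = 0 − (RT/nF) ln Q = −((8.314×300)/(3×96485))(-5.298) = 0.0457 V.

0.046 V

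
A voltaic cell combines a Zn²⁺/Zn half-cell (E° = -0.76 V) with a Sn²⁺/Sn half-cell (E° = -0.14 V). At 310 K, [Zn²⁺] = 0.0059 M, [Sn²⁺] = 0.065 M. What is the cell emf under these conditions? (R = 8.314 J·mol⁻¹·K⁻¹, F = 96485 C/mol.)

0.652 V

The Sn²⁺/Sn couple has the higher reduction potential and acts as the cathode, so E°_cell = -0.14 − (-0.76) = 0.62 V.
Balancing electrons gives n = 2; the reaction quotient is Q = [Zn²⁺]/[Sn²⁺] = 0.0908.
E = E° − (RT/nF) ln Q = 0.62 − (8.314×310)/(2×96485) × (-2.399) = 0.620 + 0.032 = 0.652 V.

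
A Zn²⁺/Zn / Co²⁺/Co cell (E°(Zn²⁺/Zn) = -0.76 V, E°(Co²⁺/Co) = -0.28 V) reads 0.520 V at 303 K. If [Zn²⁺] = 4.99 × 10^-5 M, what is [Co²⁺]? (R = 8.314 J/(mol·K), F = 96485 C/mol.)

0.0011 M

From the Nernst equation, ln Q = nF(E° − E)/RT = 2×96485×(0.48 − 0.520)/(8.314×303) = -3.064, so Q = 0.0467.
With Q = [Zn²⁺]/[Co²⁺] and the known concentrations, [Co²⁺] in the denominator gives [Co²⁺] = 0.0011 M.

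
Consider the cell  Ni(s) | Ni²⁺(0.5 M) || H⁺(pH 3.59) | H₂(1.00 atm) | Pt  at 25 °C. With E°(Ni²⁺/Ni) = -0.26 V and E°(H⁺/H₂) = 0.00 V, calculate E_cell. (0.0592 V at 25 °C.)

The hydrogen couple is the cathode, so E°_cell = 0.26 V; n = 2.
[H⁺] = 10^(−3.59) = 2.6 × 10^-4 M, and Q = [Ni²⁺]·P(H₂) / [H⁺]^2 = 7.57 × 10^6.
E = E° − (0.0592/2) log Q = 0.26 − (0.0592/2)(6.879) = 0.056 V.

0.056 V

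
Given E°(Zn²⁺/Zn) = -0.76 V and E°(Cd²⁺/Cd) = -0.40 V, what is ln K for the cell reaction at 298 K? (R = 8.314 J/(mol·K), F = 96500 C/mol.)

ln K = 28.0

E°_cell = -0.40 − (-0.76) = 0.36 V, with n = 2 electrons transferred.
At equilibrium E = 0, so the Nernst equation gives ln K = nFE°/RT = (2)(96500)(0.36)/((8.314)(298)) = 28.04.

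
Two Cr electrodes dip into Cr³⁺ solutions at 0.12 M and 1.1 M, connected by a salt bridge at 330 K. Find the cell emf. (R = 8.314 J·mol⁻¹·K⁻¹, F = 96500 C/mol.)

0.021 V

Both half-cells are Cr³⁺/Cr, so E°_cell = 0. The concentrated side is the cathode; the cell reaction moves Cr³⁺ from high to low concentration with n = 3.
Q = [Cr³⁺]_dilute/[Cr³⁺]_conc = 0.12/1.1 = 0.109.
E = 0 − (RT/nF) ln Q = −((8.314×330)/(3×96500))(-2.216) = 0.0210 V.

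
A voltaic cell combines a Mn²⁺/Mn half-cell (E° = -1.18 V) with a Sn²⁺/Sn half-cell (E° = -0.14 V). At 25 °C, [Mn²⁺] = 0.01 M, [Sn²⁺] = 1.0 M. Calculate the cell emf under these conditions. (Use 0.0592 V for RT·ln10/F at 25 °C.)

1.10 V

The Sn²⁺/Sn couple has the higher reduction potential and acts as the cathode, so E°_cell = -0.14 − (-1.18) = 1.04 V.
Balancing electrons gives n = 2; the reaction quotient is Q = [Mn²⁺]/[Sn²⁺] = 0.0100.
At 25 °C, E = E° − (0.0592/n) log Q = 1.04 − (0.0592/2)(-2.000) = 1.040 + 0.059 = 1.099 V.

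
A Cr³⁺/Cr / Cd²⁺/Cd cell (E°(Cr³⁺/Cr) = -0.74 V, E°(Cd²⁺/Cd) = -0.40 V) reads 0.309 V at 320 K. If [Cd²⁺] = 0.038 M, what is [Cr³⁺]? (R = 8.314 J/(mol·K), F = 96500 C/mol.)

From the Nernst equation, ln Q = nF(E° − E)/RT = 6×96500×(0.34 − 0.309)/(8.314×320) = 6.747, so Q = 851.
With Q = [Cr³⁺]^2/[Cd²⁺]^3 and the known concentrations, [Cr³⁺]^2 in the numerator gives [Cr³⁺] = 0.22 M.

0.22 M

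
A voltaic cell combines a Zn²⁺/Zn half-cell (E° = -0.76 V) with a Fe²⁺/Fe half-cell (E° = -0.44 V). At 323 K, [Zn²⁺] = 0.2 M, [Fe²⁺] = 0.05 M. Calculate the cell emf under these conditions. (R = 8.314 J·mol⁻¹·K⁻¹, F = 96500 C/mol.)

0.301 V

The Fe²⁺/Fe couple has the higher reduction potential and acts as the cathode, so E°_cell = -0.44 − (-0.76) = 0.32 V.
Balancing electrons gives n = 2; the reaction quotient is Q = [Zn²⁺]/[Fe²⁺] = 4.00.
E = E° − (RT/nF) ln Q = 0.32 − (8.314×323)/(2×96500) × (1.386) = 0.320 − 0.019 = 0.301 V.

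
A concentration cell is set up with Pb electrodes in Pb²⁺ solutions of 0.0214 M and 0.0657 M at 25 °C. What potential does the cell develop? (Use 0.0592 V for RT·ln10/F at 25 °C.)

0.014 V

Both half-cells are Pb²⁺/Pb, so E°_cell = 0. The concentrated side is the cathode; the cell reaction moves Pb²⁺ from high to low concentration with n = 2.
Q = [Pb²⁺]_dilute/[Pb²⁺]_conc = 0.0214/0.0657 = 0.326.
E = 0 − (0.0592/2) log Q = −(0.0592/2)(-0.487) = 0.0144 V.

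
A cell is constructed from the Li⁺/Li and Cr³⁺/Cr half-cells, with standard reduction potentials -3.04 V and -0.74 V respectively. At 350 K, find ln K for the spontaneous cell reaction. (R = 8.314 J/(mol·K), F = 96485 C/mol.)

ln K = 228.8

E°_cell = -0.74 − (-3.04) = 2.30 V, with n = 3 electrons transferred.
At equilibrium E = 0, so the Nernst equation gives ln K = nFE°/RT = (3)(96485)(2.30)/((8.314)(350)) = 228.79.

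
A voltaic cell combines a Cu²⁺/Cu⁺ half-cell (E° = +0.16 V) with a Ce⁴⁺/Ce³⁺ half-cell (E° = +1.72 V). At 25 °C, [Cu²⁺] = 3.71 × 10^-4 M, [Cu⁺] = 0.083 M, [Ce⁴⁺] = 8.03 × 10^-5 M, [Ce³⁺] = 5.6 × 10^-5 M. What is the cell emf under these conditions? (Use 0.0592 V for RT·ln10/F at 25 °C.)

1.71 V

The Ce⁴⁺/Ce³⁺ couple has the higher reduction potential and acts as the cathode, so E°_cell = +1.72 − (+0.16) = 1.56 V.
Balancing electrons gives n = 1; the reaction quotient is Q = [Cu²⁺]·[Ce³⁺]/([Cu⁺]·[Ce⁴⁺]) = 0.00312.
At 25 °C, E = E° − (0.0592/n) log Q = 1.56 − (0.0592/1)(-2.506) = 1.560 + 0.148 = 1.708 V.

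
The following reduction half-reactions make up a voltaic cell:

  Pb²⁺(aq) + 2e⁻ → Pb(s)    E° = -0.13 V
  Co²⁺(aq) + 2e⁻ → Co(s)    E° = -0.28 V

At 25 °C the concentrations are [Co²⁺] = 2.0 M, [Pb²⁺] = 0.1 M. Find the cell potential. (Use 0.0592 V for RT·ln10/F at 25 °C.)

The Pb²⁺/Pb couple has the higher reduction potential and acts as the cathode, so E°_cell = -0.13 − (-0.28) = 0.15 V.
Balancing electrons gives n = 2; the reaction quotient is Q = [Co²⁺]/[Pb²⁺] = 20.0.
At 25 °C, E = E° − (0.0592/n) log Q = 0.15 − (0.0592/2)(1.301) = 0.150 − 0.039 = 0.111 V.

0.111 V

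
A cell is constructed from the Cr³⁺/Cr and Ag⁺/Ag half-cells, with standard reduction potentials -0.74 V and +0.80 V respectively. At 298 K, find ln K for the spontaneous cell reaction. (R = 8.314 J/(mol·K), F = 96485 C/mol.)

ln K = 179.9

E°_cell = +0.80 − (-0.74) = 1.54 V, with n = 3 electrons transferred.
At equilibrium E = 0, so the Nernst equation gives ln K = nFE°/RT = (3)(96485)(1.54)/((8.314)(298)) = 179.92.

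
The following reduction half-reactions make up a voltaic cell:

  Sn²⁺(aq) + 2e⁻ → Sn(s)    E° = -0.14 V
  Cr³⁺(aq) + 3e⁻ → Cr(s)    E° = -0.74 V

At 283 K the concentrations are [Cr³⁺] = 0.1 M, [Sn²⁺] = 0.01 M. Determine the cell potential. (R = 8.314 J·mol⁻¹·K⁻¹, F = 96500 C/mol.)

0.563 V

The Sn²⁺/Sn couple has the higher reduction potential and acts as the cathode, so E°_cell = -0.14 − (-0.74) = 0.60 V.
Balancing electrons gives n = 6; the reaction quotient is Q = [Cr³⁺]^2/[Sn²⁺]^3 = 1 × 10^4.
E = E° − (RT/nF) ln Q = 0.60 − (8.314×283)/(6×96500) × (9.210) = 0.600 − 0.037 = 0.563 V.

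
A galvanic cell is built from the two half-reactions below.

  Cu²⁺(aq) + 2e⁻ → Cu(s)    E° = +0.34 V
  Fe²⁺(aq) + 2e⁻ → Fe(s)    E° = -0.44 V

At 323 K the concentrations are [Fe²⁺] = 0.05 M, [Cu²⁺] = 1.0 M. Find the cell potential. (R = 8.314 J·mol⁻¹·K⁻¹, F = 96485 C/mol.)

0.822 V

The Cu²⁺/Cu couple has the higher reduction potential and acts as the cathode, so E°_cell = +0.34 − (-0.44) = 0.78 V.
Balancing electrons gives n = 2; the reaction quotient is Q = [Fe²⁺]/[Cu²⁺] = 0.0500.
E = E° − (RT/nF) ln Q = 0.78 − (8.314×323)/(2×96485) × (-2.996) = 0.780 + 0.042 = 0.822 V.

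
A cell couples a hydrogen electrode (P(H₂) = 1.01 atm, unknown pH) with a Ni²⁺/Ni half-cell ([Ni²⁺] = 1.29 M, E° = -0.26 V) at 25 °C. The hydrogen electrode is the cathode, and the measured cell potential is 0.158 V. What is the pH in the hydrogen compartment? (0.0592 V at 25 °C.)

E°_cell = 0.26 V and n = 2.
log Q = n(E° − E)/0.0592 = 2×(0.26 − 0.158)/0.0592 = 3.446.
With Q = [Ni²⁺]·P(H₂) / [H⁺]^2, solving for [H⁺] gives log[H⁺] = -1.666, so pH = 1.67.

pH = 1.67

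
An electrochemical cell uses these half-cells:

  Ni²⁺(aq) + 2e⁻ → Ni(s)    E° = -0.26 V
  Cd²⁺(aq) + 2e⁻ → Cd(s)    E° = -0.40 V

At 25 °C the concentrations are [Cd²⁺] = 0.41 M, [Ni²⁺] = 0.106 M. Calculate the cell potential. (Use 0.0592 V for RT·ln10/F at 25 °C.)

The Ni²⁺/Ni couple has the higher reduction potential and acts as the cathode, so E°_cell = -0.26 − (-0.40) = 0.14 V.
Balancing electrons gives n = 2; the reaction quotient is Q = [Cd²⁺]/[Ni²⁺] = 3.87.
At 25 °C, E = E° − (0.0592/n) log Q = 0.14 − (0.0592/2)(0.587) = 0.140 − 0.017 = 0.123 V.

0.123 V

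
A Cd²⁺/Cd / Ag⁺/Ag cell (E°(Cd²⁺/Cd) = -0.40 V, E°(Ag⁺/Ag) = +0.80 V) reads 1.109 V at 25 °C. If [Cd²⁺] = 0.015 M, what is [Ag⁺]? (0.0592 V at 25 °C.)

0.0036 M

From the Nernst equation, log Q = n(E° − E)/0.0592 = 2(1.20 − 1.109)/0.0592 = 3.074, so Q = 1190.
With Q = [Cd²⁺]/[Ag⁺]^2 and the known concentrations, [Ag⁺]^2 in the denominator gives [Ag⁺] = 0.0036 M.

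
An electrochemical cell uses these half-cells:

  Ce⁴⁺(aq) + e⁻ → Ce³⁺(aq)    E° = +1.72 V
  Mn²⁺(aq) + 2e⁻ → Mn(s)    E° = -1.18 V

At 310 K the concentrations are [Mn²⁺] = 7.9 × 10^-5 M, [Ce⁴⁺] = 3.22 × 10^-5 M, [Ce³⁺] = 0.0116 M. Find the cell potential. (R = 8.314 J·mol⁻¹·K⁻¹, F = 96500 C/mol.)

2.87 V

The Ce⁴⁺/Ce³⁺ couple has the higher reduction potential and acts as the cathode, so E°_cell = +1.72 − (-1.18) = 2.90 V.
Balancing electrons gives n = 2; the reaction quotient is Q = [Mn²⁺]·[Ce³⁺]^2/[Ce⁴⁺]^2 = 10.3.
E = E° − (RT/nF) ln Q = 2.90 − (8.314×310)/(2×96500) × (2.328) = 2.900 − 0.031 = 2.869 V.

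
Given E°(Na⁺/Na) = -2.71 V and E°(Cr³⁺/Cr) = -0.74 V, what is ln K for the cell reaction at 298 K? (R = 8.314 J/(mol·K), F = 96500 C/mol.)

E°_cell = -0.74 − (-2.71) = 1.97 V, with n = 3 electrons transferred.
At equilibrium E = 0, so the Nernst equation gives ln K = nFE°/RT = (3)(96500)(1.97)/((8.314)(298)) = 230.19.

ln K = 230.2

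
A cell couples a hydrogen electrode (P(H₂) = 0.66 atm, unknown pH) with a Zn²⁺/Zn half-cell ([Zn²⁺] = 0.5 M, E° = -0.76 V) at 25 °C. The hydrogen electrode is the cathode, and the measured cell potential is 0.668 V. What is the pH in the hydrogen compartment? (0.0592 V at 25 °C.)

pH = 1.79

E°_cell = 0.76 V and n = 2.
log Q = n(E° − E)/0.0592 = 2×(0.76 − 0.668)/0.0592 = 3.108.
With Q = [Zn²⁺]·P(H₂) / [H⁺]^2, solving for [H⁺] gives log[H⁺] = -1.795, so pH = 1.79.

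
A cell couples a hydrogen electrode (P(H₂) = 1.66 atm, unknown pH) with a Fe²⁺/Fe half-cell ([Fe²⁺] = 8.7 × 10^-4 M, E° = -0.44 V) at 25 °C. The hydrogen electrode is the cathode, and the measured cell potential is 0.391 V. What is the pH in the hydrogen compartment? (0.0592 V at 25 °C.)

pH = 2.25

E°_cell = 0.44 V and n = 2.
log Q = n(E° − E)/0.0592 = 2×(0.44 − 0.391)/0.0592 = 1.655.
With Q = [Fe²⁺]·P(H₂) / [H⁺]^2, solving for [H⁺] gives log[H⁺] = -2.248, so pH = 2.25.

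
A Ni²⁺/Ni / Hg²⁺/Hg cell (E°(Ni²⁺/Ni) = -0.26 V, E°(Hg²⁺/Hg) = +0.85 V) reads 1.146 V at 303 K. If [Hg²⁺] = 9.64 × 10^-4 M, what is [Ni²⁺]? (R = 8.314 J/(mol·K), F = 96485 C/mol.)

6.1 × 10^-5 M

From the Nernst equation, ln Q = nF(E° − E)/RT = 2×96485×(1.11 − 1.146)/(8.314×303) = -2.758, so Q = 0.0634.
With Q = [Ni²⁺]/[Hg²⁺] and the known concentrations, [Ni²⁺] in the numerator gives [Ni²⁺] = 6.1 × 10^-5 M.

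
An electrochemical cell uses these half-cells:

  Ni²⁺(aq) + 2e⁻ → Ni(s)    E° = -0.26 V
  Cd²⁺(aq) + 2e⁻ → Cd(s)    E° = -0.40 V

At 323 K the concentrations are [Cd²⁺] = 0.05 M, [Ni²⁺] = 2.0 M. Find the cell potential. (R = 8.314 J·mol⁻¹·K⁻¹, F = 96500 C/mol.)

0.191 V

The Ni²⁺/Ni couple has the higher reduction potential and acts as the cathode, so E°_cell = -0.26 − (-0.40) = 0.14 V.
Balancing electrons gives n = 2; the reaction quotient is Q = [Cd²⁺]/[Ni²⁺] = 0.0250.
E = E° − (RT/nF) ln Q = 0.14 − (8.314×323)/(2×96500) × (-3.689) = 0.140 + 0.051 = 0.191 V.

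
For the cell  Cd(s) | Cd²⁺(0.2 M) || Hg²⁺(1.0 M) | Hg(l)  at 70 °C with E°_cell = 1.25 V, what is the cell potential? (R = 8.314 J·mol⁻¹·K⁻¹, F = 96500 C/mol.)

1.27 V

Balancing electrons gives n = 2; the reaction quotient is Q = [Cd²⁺]/[Hg²⁺] = 0.200.
E = E° − (RT/nF) ln Q = 1.25 − (8.314×343)/(2×96500) × (-1.609) = 1.250 + 0.024 = 1.274 V.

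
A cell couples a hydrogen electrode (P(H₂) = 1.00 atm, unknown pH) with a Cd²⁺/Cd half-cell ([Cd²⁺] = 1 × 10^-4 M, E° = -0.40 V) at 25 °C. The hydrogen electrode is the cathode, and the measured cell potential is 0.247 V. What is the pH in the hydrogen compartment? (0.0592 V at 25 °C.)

E°_cell = 0.40 V and n = 2.
log Q = n(E° − E)/0.0592 = 2×(0.40 − 0.247)/0.0592 = 5.169.
With Q = [Cd²⁺]·P(H₂) / [H⁺]^2, solving for [H⁺] gives log[H⁺] = -4.584, so pH = 4.58.

pH = 4.58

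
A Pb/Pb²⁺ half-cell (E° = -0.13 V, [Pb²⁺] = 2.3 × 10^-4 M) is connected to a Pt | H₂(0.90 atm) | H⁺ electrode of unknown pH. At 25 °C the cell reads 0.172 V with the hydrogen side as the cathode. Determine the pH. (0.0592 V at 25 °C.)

pH = 1.13

E°_cell = 0.13 V and n = 2.
log Q = n(E° − E)/0.0592 = 2×(0.13 − 0.172)/0.0592 = -1.419.
With Q = [Pb²⁺]·P(H₂) / [H⁺]^2, solving for [H⁺] gives log[H⁺] = -1.133, so pH = 1.13.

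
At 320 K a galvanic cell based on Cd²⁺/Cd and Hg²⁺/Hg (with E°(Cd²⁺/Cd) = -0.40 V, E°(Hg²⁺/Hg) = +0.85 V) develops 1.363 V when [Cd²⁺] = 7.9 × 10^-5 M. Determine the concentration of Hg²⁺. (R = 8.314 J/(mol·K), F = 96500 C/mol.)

0.29 M

From the Nernst equation, ln Q = nF(E° − E)/RT = 2×96500×(1.25 − 1.363)/(8.314×320) = -8.197, so Q = 2.75 × 10^-4.
With Q = [Cd²⁺]/[Hg²⁺] and the known concentrations, [Hg²⁺] in the denominator gives [Hg²⁺] = 0.29 M.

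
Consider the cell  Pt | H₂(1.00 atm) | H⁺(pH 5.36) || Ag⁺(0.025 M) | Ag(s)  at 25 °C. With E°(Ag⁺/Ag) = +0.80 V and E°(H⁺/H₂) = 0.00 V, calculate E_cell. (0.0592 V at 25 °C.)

1.02 V

The Ag⁺/Ag couple is the cathode, so E°_cell = 0.80 V; n = 2.
[H⁺] = 10^(−5.36) = 4.4 × 10^-6 M, and Q = [H⁺]^2 / ([Ag⁺]^2·P(H₂)) = 3.05 × 10^-8.
E = E° − (0.0592/2) log Q = 0.80 − (0.0592/2)(-7.516) = 1.022 V.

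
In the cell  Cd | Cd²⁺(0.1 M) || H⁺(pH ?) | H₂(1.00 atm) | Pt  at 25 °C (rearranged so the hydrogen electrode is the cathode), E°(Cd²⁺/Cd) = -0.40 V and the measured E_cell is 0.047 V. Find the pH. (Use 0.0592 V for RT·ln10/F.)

pH = 6.46

E°_cell = 0.40 V and n = 2.
log Q = n(E° − E)/0.0592 = 2×(0.40 − 0.047)/0.0592 = 11.926.
With Q = [Cd²⁺]·P(H₂) / [H⁺]^2, solving for [H⁺] gives log[H⁺] = -6.463, so pH = 6.46.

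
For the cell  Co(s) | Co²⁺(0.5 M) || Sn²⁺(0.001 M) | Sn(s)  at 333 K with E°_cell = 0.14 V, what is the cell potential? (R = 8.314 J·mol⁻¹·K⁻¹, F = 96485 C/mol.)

0.051 V

Balancing electrons gives n = 2; the reaction quotient is Q = [Co²⁺]/[Sn²⁺] = 500.
E = E° − (RT/nF) ln Q = 0.14 − (8.314×333)/(2×96485) × (6.215) = 0.140 − 0.089 = 0.051 V.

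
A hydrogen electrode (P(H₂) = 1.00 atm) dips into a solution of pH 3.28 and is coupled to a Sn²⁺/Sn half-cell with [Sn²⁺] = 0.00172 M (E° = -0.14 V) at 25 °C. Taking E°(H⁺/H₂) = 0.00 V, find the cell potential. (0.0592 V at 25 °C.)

The hydrogen couple is the cathode, so E°_cell = 0.14 V; n = 2.
[H⁺] = 10^(−3.28) = 5.2 × 10^-4 M, and Q = [Sn²⁺]·P(H₂) / [H⁺]^2 = 6240.
E = E° − (0.0592/2) log Q = 0.14 − (0.0592/2)(3.796) = 0.028 V.

0.028 V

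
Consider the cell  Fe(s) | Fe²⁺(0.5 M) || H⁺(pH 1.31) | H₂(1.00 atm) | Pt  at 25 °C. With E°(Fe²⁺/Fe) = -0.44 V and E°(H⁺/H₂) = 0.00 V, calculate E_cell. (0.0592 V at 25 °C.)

0.37 V

The hydrogen couple is the cathode, so E°_cell = 0.44 V; n = 2.
[H⁺] = 10^(−1.31) = 0.049 M, and Q = [Fe²⁺]·P(H₂) / [H⁺]^2 = 208.
E = E° − (0.0592/2) log Q = 0.44 − (0.0592/2)(2.319) = 0.371 V.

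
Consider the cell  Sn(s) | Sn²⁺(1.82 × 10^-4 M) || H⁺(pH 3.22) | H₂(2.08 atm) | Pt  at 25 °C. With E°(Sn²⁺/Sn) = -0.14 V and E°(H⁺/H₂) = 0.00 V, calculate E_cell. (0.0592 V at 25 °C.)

The hydrogen couple is the cathode, so E°_cell = 0.14 V; n = 2.
[H⁺] = 10^(−3.22) = 6 × 10^-4 M, and Q = [Sn²⁺]·P(H₂) / [H⁺]^2 = 1040.
E = E° − (0.0592/2) log Q = 0.14 − (0.0592/2)(3.018) = 0.051 V.

0.051 V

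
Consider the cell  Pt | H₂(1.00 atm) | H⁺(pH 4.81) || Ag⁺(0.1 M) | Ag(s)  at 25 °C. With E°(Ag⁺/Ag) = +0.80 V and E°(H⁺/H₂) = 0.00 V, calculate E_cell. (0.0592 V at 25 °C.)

The Ag⁺/Ag couple is the cathode, so E°_cell = 0.80 V; n = 2.
[H⁺] = 10^(−4.81) = 1.5 × 10^-5 M, and Q = [H⁺]^2 / ([Ag⁺]^2·P(H₂)) = 2.4 × 10^-8.
E = E° − (0.0592/2) log Q = 0.80 − (0.0592/2)(-7.620) = 1.026 V.

1.03 V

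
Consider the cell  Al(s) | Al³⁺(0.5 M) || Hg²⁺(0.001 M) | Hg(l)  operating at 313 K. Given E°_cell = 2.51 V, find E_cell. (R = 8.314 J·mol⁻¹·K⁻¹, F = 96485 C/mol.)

2.42 V

Balancing electrons gives n = 6; the reaction quotient is Q = [Al³⁺]^2/[Hg²⁺]^3 = 2.5 × 10^8.
E = E° − (RT/nF) ln Q = 2.51 − (8.314×313)/(6×96485) × (19.337) = 2.510 − 0.087 = 2.423 V.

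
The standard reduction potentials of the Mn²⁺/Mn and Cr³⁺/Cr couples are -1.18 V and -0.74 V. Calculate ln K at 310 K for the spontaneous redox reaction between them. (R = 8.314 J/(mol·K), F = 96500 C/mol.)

ln K = 98.8

E°_cell = -0.74 − (-1.18) = 0.44 V, with n = 6 electrons transferred.
At equilibrium E = 0, so the Nernst equation gives ln K = nFE°/RT = (6)(96500)(0.44)/((8.314)(310)) = 98.85.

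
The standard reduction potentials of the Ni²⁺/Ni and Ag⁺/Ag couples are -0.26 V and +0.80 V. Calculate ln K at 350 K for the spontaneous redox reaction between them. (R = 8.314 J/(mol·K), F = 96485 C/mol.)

ln K = 70.3

E°_cell = +0.80 − (-0.26) = 1.06 V, with n = 2 electrons transferred.
At equilibrium E = 0, so the Nernst equation gives ln K = nFE°/RT = (2)(96485)(1.06)/((8.314)(350)) = 70.29.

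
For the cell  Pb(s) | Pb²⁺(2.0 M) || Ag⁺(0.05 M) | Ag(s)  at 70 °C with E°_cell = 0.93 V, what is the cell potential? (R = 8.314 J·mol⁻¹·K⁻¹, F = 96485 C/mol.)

Balancing electrons gives n = 2; the reaction quotient is Q = [Pb²⁺]/[Ag⁺]^2 = 800.
E = E° − (RT/nF) ln Q = 0.93 − (8.314×343)/(2×96485) × (6.685) = 0.930 − 0.099 = 0.831 V.

0.831 V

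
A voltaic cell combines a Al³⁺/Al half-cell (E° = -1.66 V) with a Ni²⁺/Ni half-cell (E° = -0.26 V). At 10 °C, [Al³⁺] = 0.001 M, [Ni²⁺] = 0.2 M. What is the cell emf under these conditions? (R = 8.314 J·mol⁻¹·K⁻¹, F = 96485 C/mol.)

The Ni²⁺/Ni couple has the higher reduction potential and acts as the cathode, so E°_cell = -0.26 − (-1.66) = 1.40 V.
Balancing electrons gives n = 6; the reaction quotient is Q = [Al³⁺]^2/[Ni²⁺]^3 = 1.25 × 10^-4.
E = E° − (RT/nF) ln Q = 1.40 − (8.314×283)/(6×96485) × (-8.987) = 1.400 + 0.037 = 1.437 V.

1.44 V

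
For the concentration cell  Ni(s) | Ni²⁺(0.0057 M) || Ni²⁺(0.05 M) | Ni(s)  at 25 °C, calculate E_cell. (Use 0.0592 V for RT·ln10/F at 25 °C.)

Both half-cells are Ni²⁺/Ni, so E°_cell = 0. The concentrated side is the cathode; the cell reaction moves Ni²⁺ from high to low concentration with n = 2.
Q = [Ni²⁺]_dilute/[Ni²⁺]_conc = 0.0057/0.05 = 0.114.
E = 0 − (0.0592/2) log Q = −(0.0592/2)(-0.943) = 0.0279 V.

0.028 V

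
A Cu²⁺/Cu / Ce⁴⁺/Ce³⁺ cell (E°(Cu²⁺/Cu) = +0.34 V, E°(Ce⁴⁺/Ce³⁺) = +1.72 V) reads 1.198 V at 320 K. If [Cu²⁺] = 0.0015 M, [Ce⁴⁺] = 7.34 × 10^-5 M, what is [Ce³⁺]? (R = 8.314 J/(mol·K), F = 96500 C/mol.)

From the Nernst equation, ln Q = nF(E° − E)/RT = 2×96500×(1.38 − 1.198)/(8.314×320) = 13.203, so Q = 5.42 × 10^5.
With Q = [Cu²⁺]·[Ce³⁺]^2/[Ce⁴⁺]^2 and the known concentrations, [Ce³⁺]^2 in the numerator gives [Ce³⁺] = 1.4 M.

1.4 M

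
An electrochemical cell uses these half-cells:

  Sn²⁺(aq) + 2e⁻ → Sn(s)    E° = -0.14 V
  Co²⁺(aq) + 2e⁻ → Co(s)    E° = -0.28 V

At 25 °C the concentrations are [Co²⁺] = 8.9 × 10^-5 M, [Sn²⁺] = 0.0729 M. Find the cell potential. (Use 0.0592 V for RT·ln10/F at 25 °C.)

0.226 V

The Sn²⁺/Sn couple has the higher reduction potential and acts as the cathode, so E°_cell = -0.14 − (-0.28) = 0.14 V.
Balancing electrons gives n = 2; the reaction quotient is Q = [Co²⁺]/[Sn²⁺] = 0.00122.
At 25 °C, E = E° − (0.0592/n) log Q = 0.14 − (0.0592/2)(-2.913) = 0.140 + 0.086 = 0.226 V.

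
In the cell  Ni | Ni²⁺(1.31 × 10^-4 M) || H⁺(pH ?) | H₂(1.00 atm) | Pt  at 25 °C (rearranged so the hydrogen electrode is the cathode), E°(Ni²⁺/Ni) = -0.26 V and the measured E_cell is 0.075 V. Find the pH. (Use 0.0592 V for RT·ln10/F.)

pH = 5.07

E°_cell = 0.26 V and n = 2.
log Q = n(E° − E)/0.0592 = 2×(0.26 − 0.075)/0.0592 = 6.250.
With Q = [Ni²⁺]·P(H₂) / [H⁺]^2, solving for [H⁺] gives log[H⁺] = -5.066, so pH = 5.07.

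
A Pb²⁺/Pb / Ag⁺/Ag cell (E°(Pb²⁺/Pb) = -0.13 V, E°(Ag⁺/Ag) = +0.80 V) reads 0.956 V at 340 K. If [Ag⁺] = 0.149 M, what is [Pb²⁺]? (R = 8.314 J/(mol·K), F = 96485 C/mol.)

From the Nernst equation, ln Q = nF(E° − E)/RT = 2×96485×(0.93 − 0.956)/(8.314×340) = -1.775, so Q = 0.170.
With Q = [Pb²⁺]/[Ag⁺]^2 and the known concentrations, [Pb²⁺] in the numerator gives [Pb²⁺] = 0.0038 M.

0.0038 M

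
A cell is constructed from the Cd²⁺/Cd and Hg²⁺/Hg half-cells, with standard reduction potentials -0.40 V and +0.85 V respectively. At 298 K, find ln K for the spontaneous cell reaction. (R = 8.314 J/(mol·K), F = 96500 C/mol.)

ln K = 97.4

E°_cell = +0.85 − (-0.40) = 1.25 V, with n = 2 electrons transferred.
At equilibrium E = 0, so the Nernst equation gives ln K = nFE°/RT = (2)(96500)(1.25)/((8.314)(298)) = 97.37.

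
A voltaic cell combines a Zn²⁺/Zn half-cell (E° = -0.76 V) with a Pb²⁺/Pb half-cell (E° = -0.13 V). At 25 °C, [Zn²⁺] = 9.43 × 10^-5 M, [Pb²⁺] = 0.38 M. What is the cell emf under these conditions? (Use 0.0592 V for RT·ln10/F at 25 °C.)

The Pb²⁺/Pb couple has the higher reduction potential and acts as the cathode, so E°_cell = -0.13 − (-0.76) = 0.63 V.
Balancing electrons gives n = 2; the reaction quotient is Q = [Zn²⁺]/[Pb²⁺] = 2.48 × 10^-4.
At 25 °C, E = E° − (0.0592/n) log Q = 0.63 − (0.0592/2)(-3.605) = 0.630 + 0.107 = 0.737 V.

0.737 V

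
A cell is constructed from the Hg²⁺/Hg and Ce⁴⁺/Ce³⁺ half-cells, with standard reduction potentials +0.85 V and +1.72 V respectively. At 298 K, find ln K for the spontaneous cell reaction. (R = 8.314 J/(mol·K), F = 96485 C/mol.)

E°_cell = +1.72 − (+0.85) = 0.87 V, with n = 2 electrons transferred.
At equilibrium E = 0, so the Nernst equation gives ln K = nFE°/RT = (2)(96485)(0.87)/((8.314)(298)) = 67.76.

ln K = 67.8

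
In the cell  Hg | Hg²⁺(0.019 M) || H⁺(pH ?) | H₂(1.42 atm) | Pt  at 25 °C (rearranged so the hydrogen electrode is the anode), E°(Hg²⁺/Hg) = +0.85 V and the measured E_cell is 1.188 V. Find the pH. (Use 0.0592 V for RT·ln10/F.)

pH = 6.49

E°_cell = 0.85 V and n = 2.
log Q = n(E° − E)/0.0592 = 2×(0.85 − 1.188)/0.0592 = -11.419.
With Q = [H⁺]^2 / ([Hg²⁺]·P(H₂)), solving for [H⁺] gives log[H⁺] = -6.494, so pH = 6.49.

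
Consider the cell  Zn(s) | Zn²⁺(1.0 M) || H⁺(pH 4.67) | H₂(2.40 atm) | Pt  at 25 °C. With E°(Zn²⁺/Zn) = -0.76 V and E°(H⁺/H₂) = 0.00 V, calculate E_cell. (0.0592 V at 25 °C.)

The hydrogen couple is the cathode, so E°_cell = 0.76 V; n = 2.
[H⁺] = 10^(−4.67) = 2.1 × 10^-5 M, and Q = [Zn²⁺]·P(H₂) / [H⁺]^2 = 5.25 × 10^9.
E = E° − (0.0592/2) log Q = 0.76 − (0.0592/2)(9.720) = 0.472 V.

0.47 V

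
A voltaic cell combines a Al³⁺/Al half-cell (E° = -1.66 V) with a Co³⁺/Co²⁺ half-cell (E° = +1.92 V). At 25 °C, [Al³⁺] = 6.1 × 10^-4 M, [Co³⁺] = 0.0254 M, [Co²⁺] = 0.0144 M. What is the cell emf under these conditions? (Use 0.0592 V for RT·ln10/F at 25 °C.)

3.66 V

The Co³⁺/Co²⁺ couple has the higher reduction potential and acts as the cathode, so E°_cell = +1.92 − (-1.66) = 3.58 V.
Balancing electrons gives n = 3; the reaction quotient is Q = [Al³⁺]·[Co²⁺]^3/[Co³⁺]^3 = 1.11 × 10^-4.
At 25 °C, E = E° − (0.0592/n) log Q = 3.58 − (0.0592/3)(-3.954) = 3.580 + 0.078 = 3.658 V.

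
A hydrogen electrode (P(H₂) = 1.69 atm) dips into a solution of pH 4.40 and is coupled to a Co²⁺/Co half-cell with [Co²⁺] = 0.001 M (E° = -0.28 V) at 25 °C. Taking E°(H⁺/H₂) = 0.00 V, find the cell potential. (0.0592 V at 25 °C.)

0.10 V

The hydrogen couple is the cathode, so E°_cell = 0.28 V; n = 2.
[H⁺] = 10^(−4.40) = 4 × 10^-5 M, and Q = [Co²⁺]·P(H₂) / [H⁺]^2 = 1.07 × 10^6.
E = E° − (0.0592/2) log Q = 0.28 − (0.0592/2)(6.028) = 0.102 V.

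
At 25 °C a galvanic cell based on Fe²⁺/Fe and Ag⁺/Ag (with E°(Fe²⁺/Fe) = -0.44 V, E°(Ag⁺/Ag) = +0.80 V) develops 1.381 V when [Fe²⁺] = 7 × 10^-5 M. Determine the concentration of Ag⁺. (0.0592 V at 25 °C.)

From the Nernst equation, log Q = n(E° − E)/0.0592 = 2(1.24 − 1.381)/0.0592 = -4.764, so Q = 1.72 × 10^-5.
With Q = [Fe²⁺]/[Ag⁺]^2 and the known concentrations, [Ag⁺]^2 in the denominator gives [Ag⁺] = 2.0 M.

2.0 M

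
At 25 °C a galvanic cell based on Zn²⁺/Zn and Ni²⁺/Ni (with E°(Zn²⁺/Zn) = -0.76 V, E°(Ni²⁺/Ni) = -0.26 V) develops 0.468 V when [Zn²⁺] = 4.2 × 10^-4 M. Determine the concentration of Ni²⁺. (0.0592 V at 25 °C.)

3.5 × 10^-5 M

From the Nernst equation, log Q = n(E° − E)/0.0592 = 2(0.50 − 0.468)/0.0592 = 1.081, so Q = 12.1.
With Q = [Zn²⁺]/[Ni²⁺] and the known concentrations, [Ni²⁺] in the denominator gives [Ni²⁺] = 3.5 × 10^-5 M.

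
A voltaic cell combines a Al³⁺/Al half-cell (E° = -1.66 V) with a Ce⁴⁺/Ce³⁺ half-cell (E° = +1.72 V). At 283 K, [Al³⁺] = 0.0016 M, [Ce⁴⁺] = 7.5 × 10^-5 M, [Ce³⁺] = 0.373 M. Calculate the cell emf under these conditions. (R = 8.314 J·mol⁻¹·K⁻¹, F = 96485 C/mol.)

The Ce⁴⁺/Ce³⁺ couple has the higher reduction potential and acts as the cathode, so E°_cell = +1.72 − (-1.66) = 3.38 V.
Balancing electrons gives n = 3; the reaction quotient is Q = [Al³⁺]·[Ce³⁺]^3/[Ce⁴⁺]^3 = 1.97 × 10^8.
E = E° − (RT/nF) ln Q = 3.38 − (8.314×283)/(3×96485) × (19.098) = 3.380 − 0.155 = 3.225 V.

3.22 V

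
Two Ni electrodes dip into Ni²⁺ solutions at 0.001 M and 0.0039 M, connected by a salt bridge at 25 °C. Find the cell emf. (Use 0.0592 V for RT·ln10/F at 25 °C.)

Both half-cells are Ni²⁺/Ni, so E°_cell = 0. The concentrated side is the cathode; the cell reaction moves Ni²⁺ from high to low concentration with n = 2.
Q = [Ni²⁺]_dilute/[Ni²⁺]_conc = 0.001/0.0039 = 0.256.
E = 0 − (0.0592/2) log Q = −(0.0592/2)(-0.591) = 0.0175 V.

0.017 V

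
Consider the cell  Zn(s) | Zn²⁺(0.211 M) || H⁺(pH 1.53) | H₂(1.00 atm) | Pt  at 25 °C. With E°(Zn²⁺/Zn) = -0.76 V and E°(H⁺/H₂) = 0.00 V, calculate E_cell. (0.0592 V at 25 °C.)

0.69 V

The hydrogen couple is the cathode, so E°_cell = 0.76 V; n = 2.
[H⁺] = 10^(−1.53) = 0.030 M, and Q = [Zn²⁺]·P(H₂) / [H⁺]^2 = 242.
E = E° − (0.0592/2) log Q = 0.76 − (0.0592/2)(2.384) = 0.689 V.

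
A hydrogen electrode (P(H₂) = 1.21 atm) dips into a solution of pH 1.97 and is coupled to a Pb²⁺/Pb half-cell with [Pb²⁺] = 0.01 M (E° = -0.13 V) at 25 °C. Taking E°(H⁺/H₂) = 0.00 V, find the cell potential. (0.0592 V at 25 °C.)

0.070 V

The hydrogen couple is the cathode, so E°_cell = 0.13 V; n = 2.
[H⁺] = 10^(−1.97) = 0.011 M, and Q = [Pb²⁺]·P(H₂) / [H⁺]^2 = 105.
E = E° − (0.0592/2) log Q = 0.13 − (0.0592/2)(2.023) = 0.070 V.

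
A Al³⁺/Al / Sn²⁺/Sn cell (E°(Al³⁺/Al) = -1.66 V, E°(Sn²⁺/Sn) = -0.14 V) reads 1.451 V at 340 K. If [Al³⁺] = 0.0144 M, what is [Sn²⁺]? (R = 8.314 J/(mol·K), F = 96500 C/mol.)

From the Nernst equation, ln Q = nF(E° − E)/RT = 6×96500×(1.52 − 1.451)/(8.314×340) = 14.133, so Q = 1.37 × 10^6.
With Q = [Al³⁺]^2/[Sn²⁺]^3 and the known concentrations, [Sn²⁺]^3 in the denominator gives [Sn²⁺] = 5.3 × 10^-4 M.

5.3 × 10^-4 M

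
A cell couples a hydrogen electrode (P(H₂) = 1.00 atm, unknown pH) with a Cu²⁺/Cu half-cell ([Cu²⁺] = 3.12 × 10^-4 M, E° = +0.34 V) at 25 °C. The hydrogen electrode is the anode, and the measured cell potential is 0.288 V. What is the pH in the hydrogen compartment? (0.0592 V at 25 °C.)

pH = 0.87

E°_cell = 0.34 V and n = 2.
log Q = n(E° − E)/0.0592 = 2×(0.34 − 0.288)/0.0592 = 1.757.
With Q = [H⁺]^2 / ([Cu²⁺]·P(H₂)), solving for [H⁺] gives log[H⁺] = -0.875, so pH = 0.87.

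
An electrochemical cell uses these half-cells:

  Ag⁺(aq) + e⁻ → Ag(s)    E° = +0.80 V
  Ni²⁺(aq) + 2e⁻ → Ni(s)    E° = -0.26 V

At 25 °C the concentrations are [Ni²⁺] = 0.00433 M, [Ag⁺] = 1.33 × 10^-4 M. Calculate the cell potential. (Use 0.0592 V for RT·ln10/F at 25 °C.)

0.900 V

The Ag⁺/Ag couple has the higher reduction potential and acts as the cathode, so E°_cell = +0.80 − (-0.26) = 1.06 V.
Balancing electrons gives n = 2; the reaction quotient is Q = [Ni²⁺]/[Ag⁺]^2 = 2.45 × 10^5.
At 25 °C, E = E° − (0.0592/n) log Q = 1.06 − (0.0592/2)(5.389) = 1.060 − 0.160 = 0.900 V.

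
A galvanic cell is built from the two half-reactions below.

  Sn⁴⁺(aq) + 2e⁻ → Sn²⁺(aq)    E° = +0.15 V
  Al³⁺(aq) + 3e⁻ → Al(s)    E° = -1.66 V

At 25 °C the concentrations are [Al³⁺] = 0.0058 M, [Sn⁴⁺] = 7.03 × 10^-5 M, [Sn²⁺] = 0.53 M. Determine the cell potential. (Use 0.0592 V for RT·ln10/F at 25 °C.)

1.74 V

The Sn⁴⁺/Sn²⁺ couple has the higher reduction potential and acts as the cathode, so E°_cell = +0.15 − (-1.66) = 1.81 V.
Balancing electrons gives n = 6; the reaction quotient is Q = [Al³⁺]^2·[Sn²⁺]^3/[Sn⁴⁺]^3 = 1.44 × 10^7.
At 25 °C, E = E° − (0.0592/n) log Q = 1.81 − (0.0592/6)(7.159) = 1.810 − 0.071 = 1.739 V.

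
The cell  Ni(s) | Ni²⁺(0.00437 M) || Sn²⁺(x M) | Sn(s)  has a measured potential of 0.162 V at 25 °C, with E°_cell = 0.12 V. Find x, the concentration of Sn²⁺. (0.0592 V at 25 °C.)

From the Nernst equation, log Q = n(E° − E)/0.0592 = 2(0.12 − 0.162)/0.0592 = -1.419, so Q = 0.0381.
With Q = [Ni²⁺]/[Sn²⁺] and the known concentrations, [Sn²⁺] in the denominator gives [Sn²⁺] = 0.11 M.

0.11 M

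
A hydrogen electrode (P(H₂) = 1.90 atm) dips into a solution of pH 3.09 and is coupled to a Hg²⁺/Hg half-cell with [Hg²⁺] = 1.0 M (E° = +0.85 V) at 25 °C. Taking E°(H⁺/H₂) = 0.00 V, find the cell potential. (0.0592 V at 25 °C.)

The Hg²⁺/Hg couple is the cathode, so E°_cell = 0.85 V; n = 2.
[H⁺] = 10^(−3.09) = 8.1 × 10^-4 M, and Q = [H⁺]^2 / ([Hg²⁺]·P(H₂)) = 3.48 × 10^-7.
E = E° − (0.0592/2) log Q = 0.85 − (0.0592/2)(-6.459) = 1.041 V.

1.04 V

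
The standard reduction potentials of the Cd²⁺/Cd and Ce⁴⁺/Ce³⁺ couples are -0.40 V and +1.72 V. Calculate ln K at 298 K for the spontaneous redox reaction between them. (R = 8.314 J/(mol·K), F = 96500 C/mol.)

ln K = 165.1

E°_cell = +1.72 − (-0.40) = 2.12 V, with n = 2 electrons transferred.
At equilibrium E = 0, so the Nernst equation gives ln K = nFE°/RT = (2)(96500)(2.12)/((8.314)(298)) = 165.15.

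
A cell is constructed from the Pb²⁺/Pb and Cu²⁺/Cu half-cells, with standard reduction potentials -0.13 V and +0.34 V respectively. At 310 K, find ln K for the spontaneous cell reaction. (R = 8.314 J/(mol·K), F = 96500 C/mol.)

E°_cell = +0.34 − (-0.13) = 0.47 V, with n = 2 electrons transferred.
At equilibrium E = 0, so the Nernst equation gives ln K = nFE°/RT = (2)(96500)(0.47)/((8.314)(310)) = 35.20.

ln K = 35.2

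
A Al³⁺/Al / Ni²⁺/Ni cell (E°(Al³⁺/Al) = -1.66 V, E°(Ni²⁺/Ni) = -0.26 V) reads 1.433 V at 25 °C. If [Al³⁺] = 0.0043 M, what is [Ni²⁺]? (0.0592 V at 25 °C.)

From the Nernst equation, log Q = n(E° − E)/0.0592 = 6(1.40 − 1.433)/0.0592 = -3.345, so Q = 4.52 × 10^-4.
With Q = [Al³⁺]^2/[Ni²⁺]^3 and the known concentrations, [Ni²⁺]^3 in the denominator gives [Ni²⁺] = 0.34 M.

0.34 M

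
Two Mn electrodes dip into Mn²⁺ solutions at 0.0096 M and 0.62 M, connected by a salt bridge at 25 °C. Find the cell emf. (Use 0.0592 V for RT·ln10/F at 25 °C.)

0.054 V

Both half-cells are Mn²⁺/Mn, so E°_cell = 0. The concentrated side is the cathode; the cell reaction moves Mn²⁺ from high to low concentration with n = 2.
Q = [Mn²⁺]_dilute/[Mn²⁺]_conc = 0.0096/0.62 = 0.0155.
E = 0 − (0.0592/2) log Q = −(0.0592/2)(-1.810) = 0.0536 V.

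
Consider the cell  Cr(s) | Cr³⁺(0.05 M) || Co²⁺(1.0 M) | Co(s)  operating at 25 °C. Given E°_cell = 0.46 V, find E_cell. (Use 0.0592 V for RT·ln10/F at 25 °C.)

0.486 V

Balancing electrons gives n = 6; the reaction quotient is Q = [Cr³⁺]^2/[Co²⁺]^3 = 0.00250.
At 25 °C, E = E° − (0.0592/n) log Q = 0.46 − (0.0592/6)(-2.602) = 0.460 + 0.026 = 0.486 V.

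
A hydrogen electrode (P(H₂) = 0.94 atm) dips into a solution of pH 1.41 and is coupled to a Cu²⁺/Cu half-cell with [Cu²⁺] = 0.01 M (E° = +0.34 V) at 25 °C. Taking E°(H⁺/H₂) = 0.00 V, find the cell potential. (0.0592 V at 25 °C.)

The Cu²⁺/Cu couple is the cathode, so E°_cell = 0.34 V; n = 2.
[H⁺] = 10^(−1.41) = 0.039 M, and Q = [H⁺]^2 / ([Cu²⁺]·P(H₂)) = 0.161.
E = E° − (0.0592/2) log Q = 0.34 − (0.0592/2)(-0.793) = 0.363 V.

0.36 V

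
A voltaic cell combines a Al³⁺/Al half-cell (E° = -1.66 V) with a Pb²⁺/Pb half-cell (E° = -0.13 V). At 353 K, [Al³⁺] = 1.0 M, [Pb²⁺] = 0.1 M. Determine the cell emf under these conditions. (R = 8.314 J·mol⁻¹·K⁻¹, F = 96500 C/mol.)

The Pb²⁺/Pb couple has the higher reduction potential and acts as the cathode, so E°_cell = -0.13 − (-1.66) = 1.53 V.
Balancing electrons gives n = 6; the reaction quotient is Q = [Al³⁺]^2/[Pb²⁺]^3 = 1000.
E = E° − (RT/nF) ln Q = 1.53 − (8.314×353)/(6×96500) × (6.908) = 1.530 − 0.035 = 1.495 V.

1.49 V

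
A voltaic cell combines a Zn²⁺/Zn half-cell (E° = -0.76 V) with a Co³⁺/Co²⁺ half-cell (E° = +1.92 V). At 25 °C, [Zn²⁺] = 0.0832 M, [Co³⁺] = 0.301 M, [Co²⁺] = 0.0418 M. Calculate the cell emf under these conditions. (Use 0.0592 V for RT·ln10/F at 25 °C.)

2.76 V

The Co³⁺/Co²⁺ couple has the higher reduction potential and acts as the cathode, so E°_cell = +1.92 − (-0.76) = 2.68 V.
Balancing electrons gives n = 2; the reaction quotient is Q = [Zn²⁺]·[Co²⁺]^2/[Co³⁺]^2 = 0.00160.
At 25 °C, E = E° − (0.0592/n) log Q = 2.68 − (0.0592/2)(-2.795) = 2.680 + 0.083 = 2.763 V.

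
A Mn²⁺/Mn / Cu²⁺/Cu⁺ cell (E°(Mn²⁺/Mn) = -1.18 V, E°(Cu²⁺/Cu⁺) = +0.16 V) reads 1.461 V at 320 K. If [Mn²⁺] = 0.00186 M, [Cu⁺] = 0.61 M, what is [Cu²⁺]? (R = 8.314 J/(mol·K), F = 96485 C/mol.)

2.1 M

From the Nernst equation, ln Q = nF(E° − E)/RT = 2×96485×(1.34 − 1.461)/(8.314×320) = -8.776, so Q = 1.54 × 10^-4.
With Q = [Mn²⁺]·[Cu⁺]^2/[Cu²⁺]^2 and the known concentrations, [Cu²⁺]^2 in the denominator gives [Cu²⁺] = 2.1 M.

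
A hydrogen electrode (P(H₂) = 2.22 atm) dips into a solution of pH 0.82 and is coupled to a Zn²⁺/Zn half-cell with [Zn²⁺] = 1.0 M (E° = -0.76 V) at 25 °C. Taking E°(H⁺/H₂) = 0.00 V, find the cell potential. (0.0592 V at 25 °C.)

0.70 V

The hydrogen couple is the cathode, so E°_cell = 0.76 V; n = 2.
[H⁺] = 10^(−0.82) = 0.15 M, and Q = [Zn²⁺]·P(H₂) / [H⁺]^2 = 96.9.
E = E° − (0.0592/2) log Q = 0.76 − (0.0592/2)(1.986) = 0.701 V.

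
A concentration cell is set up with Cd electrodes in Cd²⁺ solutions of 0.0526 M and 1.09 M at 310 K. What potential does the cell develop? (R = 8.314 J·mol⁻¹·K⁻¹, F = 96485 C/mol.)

0.040 V

Both half-cells are Cd²⁺/Cd, so E°_cell = 0. The concentrated side is the cathode; the cell reaction moves Cd²⁺ from high to low concentration with n = 2.
Q = [Cd²⁺]_dilute/[Cd²⁺]_conc = 0.0526/1.09 = 0.0483.
E = 0 − (RT/nF) ln Q = −((8.314×310)/(2×96485))(-3.031) = 0.0405 V.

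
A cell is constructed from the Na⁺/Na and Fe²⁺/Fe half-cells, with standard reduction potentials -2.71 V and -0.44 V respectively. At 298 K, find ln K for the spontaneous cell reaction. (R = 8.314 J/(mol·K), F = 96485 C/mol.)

E°_cell = -0.44 − (-2.71) = 2.27 V, with n = 2 electrons transferred.
At equilibrium E = 0, so the Nernst equation gives ln K = nFE°/RT = (2)(96485)(2.27)/((8.314)(298)) = 176.80.

ln K = 176.8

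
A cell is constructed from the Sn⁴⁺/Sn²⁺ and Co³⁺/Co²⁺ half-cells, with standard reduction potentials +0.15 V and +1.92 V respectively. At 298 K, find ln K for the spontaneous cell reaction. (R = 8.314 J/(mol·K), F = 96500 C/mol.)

E°_cell = +1.92 − (+0.15) = 1.77 V, with n = 2 electrons transferred.
At equilibrium E = 0, so the Nernst equation gives ln K = nFE°/RT = (2)(96500)(1.77)/((8.314)(298)) = 137.88.

ln K = 137.9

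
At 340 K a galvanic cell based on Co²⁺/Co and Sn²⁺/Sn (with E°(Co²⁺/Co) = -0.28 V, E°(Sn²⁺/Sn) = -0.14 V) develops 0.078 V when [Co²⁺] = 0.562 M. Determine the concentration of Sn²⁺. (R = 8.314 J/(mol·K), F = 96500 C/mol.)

0.0082 M

From the Nernst equation, ln Q = nF(E° − E)/RT = 2×96500×(0.14 − 0.078)/(8.314×340) = 4.233, so Q = 68.9.
With Q = [Co²⁺]/[Sn²⁺] and the known concentrations, [Sn²⁺] in the denominator gives [Sn²⁺] = 0.0082 M.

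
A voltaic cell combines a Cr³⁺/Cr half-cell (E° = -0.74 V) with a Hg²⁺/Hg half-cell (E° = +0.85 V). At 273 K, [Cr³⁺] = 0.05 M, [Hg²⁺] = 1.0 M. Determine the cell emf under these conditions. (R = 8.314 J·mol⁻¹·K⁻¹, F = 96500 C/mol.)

The Hg²⁺/Hg couple has the higher reduction potential and acts as the cathode, so E°_cell = +0.85 − (-0.74) = 1.59 V.
Balancing electrons gives n = 6; the reaction quotient is Q = [Cr³⁺]^2/[Hg²⁺]^3 = 0.00250.
E = E° − (RT/nF) ln Q = 1.59 − (8.314×273)/(6×96500) × (-5.991) = 1.590 + 0.023 = 1.613 V.

1.61 V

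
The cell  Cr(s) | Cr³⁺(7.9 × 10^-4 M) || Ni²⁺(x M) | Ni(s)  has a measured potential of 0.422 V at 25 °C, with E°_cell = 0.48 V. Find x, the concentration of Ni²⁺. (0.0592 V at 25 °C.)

9.4 × 10^-5 M

From the Nernst equation, log Q = n(E° − E)/0.0592 = 6(0.48 − 0.422)/0.0592 = 5.878, so Q = 7.56 × 10^5.
With Q = [Cr³⁺]^2/[Ni²⁺]^3 and the known concentrations, [Ni²⁺]^3 in the denominator gives [Ni²⁺] = 9.4 × 10^-5 M.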